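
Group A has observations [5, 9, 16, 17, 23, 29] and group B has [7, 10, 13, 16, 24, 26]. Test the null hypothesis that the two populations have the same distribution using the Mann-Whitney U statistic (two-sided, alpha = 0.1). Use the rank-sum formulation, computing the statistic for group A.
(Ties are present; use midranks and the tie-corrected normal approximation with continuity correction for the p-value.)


Step 1: Combine and sort all 12 observations; assign midranks.
sorted (value, group): (5,X), (7,Y), (9,X), (10,Y), (13,Y), (16,X), (16,Y), (17,X), (23,X), (24,Y), (26,Y), (29,X)
ranks: 5->1, 7->2, 9->3, 10->4, 13->5, 16->6.5, 16->6.5, 17->8, 23->9, 24->10, 26->11, 29->12
Step 2: Rank sum for X: R1 = 1 + 3 + 6.5 + 8 + 9 + 12 = 39.5.
Step 3: U_X = R1 - n1(n1+1)/2 = 39.5 - 6*7/2 = 39.5 - 21 = 18.5.
       U_Y = n1*n2 - U_X = 36 - 18.5 = 17.5.
Step 4: Ties are present, so use the tie-corrected normal approximation (with continuity correction) for the p-value.
Step 5: p-value = 1.000000; compare to alpha = 0.1. fail to reject H0.

U_X = 18.5, p = 1.000000, fail to reject H0 at alpha = 0.1.


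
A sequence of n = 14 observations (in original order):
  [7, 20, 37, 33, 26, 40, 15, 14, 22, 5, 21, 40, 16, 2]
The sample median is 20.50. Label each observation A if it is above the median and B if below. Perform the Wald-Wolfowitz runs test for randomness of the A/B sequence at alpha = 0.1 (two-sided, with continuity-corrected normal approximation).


Step 1: Compute median = 20.50; label A = above, B = below.
Labels in order: BBAAAABBABAABB  (n_A = 7, n_B = 7)
Step 2: Count runs R = 7.
Step 3: Under H0 (random ordering), E[R] = 2*n_A*n_B/(n_A+n_B) + 1 = 2*7*7/14 + 1 = 8.0000.
        Var[R] = 2*n_A*n_B*(2*n_A*n_B - n_A - n_B) / ((n_A+n_B)^2 * (n_A+n_B-1)) = 8232/2548 = 3.2308.
        SD[R] = 1.7974.
Step 4: Continuity-corrected z = (R + 0.5 - E[R]) / SD[R] = (7 + 0.5 - 8.0000) / 1.7974 = -0.2782.
Step 5: Two-sided p-value via normal approximation = 2*(1 - Phi(|z|)) = 0.780879.
Step 6: alpha = 0.1. fail to reject H0.

R = 7, z = -0.2782, p = 0.780879, fail to reject H0.


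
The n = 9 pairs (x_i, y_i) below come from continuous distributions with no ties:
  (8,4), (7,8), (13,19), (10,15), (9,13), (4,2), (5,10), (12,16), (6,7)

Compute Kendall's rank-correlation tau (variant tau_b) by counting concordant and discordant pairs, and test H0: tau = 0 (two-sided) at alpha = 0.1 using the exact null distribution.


Step 1: Enumerate the 36 unordered pairs (i,j) with i<j and classify each by sign(x_j-x_i) * sign(y_j-y_i).
  (1,2):dx=-1,dy=+4->D; (1,3):dx=+5,dy=+15->C; (1,4):dx=+2,dy=+11->C; (1,5):dx=+1,dy=+9->C
  (1,6):dx=-4,dy=-2->C; (1,7):dx=-3,dy=+6->D; (1,8):dx=+4,dy=+12->C; (1,9):dx=-2,dy=+3->D
  (2,3):dx=+6,dy=+11->C; (2,4):dx=+3,dy=+7->C; (2,5):dx=+2,dy=+5->C; (2,6):dx=-3,dy=-6->C
  (2,7):dx=-2,dy=+2->D; (2,8):dx=+5,dy=+8->C; (2,9):dx=-1,dy=-1->C; (3,4):dx=-3,dy=-4->C
  (3,5):dx=-4,dy=-6->C; (3,6):dx=-9,dy=-17->C; (3,7):dx=-8,dy=-9->C; (3,8):dx=-1,dy=-3->C
  (3,9):dx=-7,dy=-12->C; (4,5):dx=-1,dy=-2->C; (4,6):dx=-6,dy=-13->C; (4,7):dx=-5,dy=-5->C
  (4,8):dx=+2,dy=+1->C; (4,9):dx=-4,dy=-8->C; (5,6):dx=-5,dy=-11->C; (5,7):dx=-4,dy=-3->C
  (5,8):dx=+3,dy=+3->C; (5,9):dx=-3,dy=-6->C; (6,7):dx=+1,dy=+8->C; (6,8):dx=+8,dy=+14->C
  (6,9):dx=+2,dy=+5->C; (7,8):dx=+7,dy=+6->C; (7,9):dx=+1,dy=-3->D; (8,9):dx=-6,dy=-9->C
Step 2: C = 31, D = 5, total pairs = 36.
Step 3: tau = (C - D)/(n(n-1)/2) = (31 - 5)/36 = 0.722222.
Step 4: Exact two-sided p-value (enumerate n! = 362880 permutations of y under H0): p = 0.005886.
Step 5: alpha = 0.1. reject H0.

tau_b = 0.7222 (C=31, D=5), p = 0.005886, reject H0.


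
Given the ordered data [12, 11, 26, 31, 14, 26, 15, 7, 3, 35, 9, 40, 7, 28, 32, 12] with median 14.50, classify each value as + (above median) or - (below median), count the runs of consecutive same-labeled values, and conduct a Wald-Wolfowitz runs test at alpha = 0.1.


Step 1: Compute median = 14.50; label A = above, B = below.
Labels in order: BBAABAABBABABAAB  (n_A = 8, n_B = 8)
Step 2: Count runs R = 11.
Step 3: Under H0 (random ordering), E[R] = 2*n_A*n_B/(n_A+n_B) + 1 = 2*8*8/16 + 1 = 9.0000.
        Var[R] = 2*n_A*n_B*(2*n_A*n_B - n_A - n_B) / ((n_A+n_B)^2 * (n_A+n_B-1)) = 14336/3840 = 3.7333.
        SD[R] = 1.9322.
Step 4: Continuity-corrected z = (R - 0.5 - E[R]) / SD[R] = (11 - 0.5 - 9.0000) / 1.9322 = 0.7763.
Step 5: Two-sided p-value via normal approximation = 2*(1 - Phi(|z|)) = 0.437558.
Step 6: alpha = 0.1. fail to reject H0.

R = 11, z = 0.7763, p = 0.437558, fail to reject H0.


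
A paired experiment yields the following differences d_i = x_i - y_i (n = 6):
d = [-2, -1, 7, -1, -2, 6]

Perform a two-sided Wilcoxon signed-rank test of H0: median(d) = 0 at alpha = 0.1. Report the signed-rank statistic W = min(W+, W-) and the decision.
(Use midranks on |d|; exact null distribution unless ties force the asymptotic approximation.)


Step 1: Drop any zero differences (none here) and take |d_i|.
|d| = [2, 1, 7, 1, 2, 6]
Step 2: Midrank |d_i| (ties get averaged ranks).
ranks: |2|->3.5, |1|->1.5, |7|->6, |1|->1.5, |2|->3.5, |6|->5
Step 3: Attach original signs; sum ranks with positive sign and with negative sign.
W+ = 6 + 5 = 11
W- = 3.5 + 1.5 + 1.5 + 3.5 = 10
(Check: W+ + W- = 21 should equal n(n+1)/2 = 21.)
Step 4: Test statistic W = min(W+, W-) = 10.
Step 5: Ties in |d|, so use the tie-corrected normal approximation.
        E[W] = n(n+1)/4 = 6*7/4 = 10.5.
        Tie groups: |d|=1 (t=2), |d|=2 (t=2); sum(t^3 - t) = 12.
        Var[W] = n(n+1)(2n+1)/24 - sum(t^3-t)/48 = 546/24 - 12/48 = 22.5.
        z = (W - E[W]) / sqrt(Var[W]) = (10 - 10.5) / 4.7434 = -0.1054.
        Two-sided p = 2*Phi(z) = 0.916051.
Step 6: alpha = 0.1. fail to reject H0.

W+ = 11, W- = 10, W = min = 10, p = 0.916051, fail to reject H0.


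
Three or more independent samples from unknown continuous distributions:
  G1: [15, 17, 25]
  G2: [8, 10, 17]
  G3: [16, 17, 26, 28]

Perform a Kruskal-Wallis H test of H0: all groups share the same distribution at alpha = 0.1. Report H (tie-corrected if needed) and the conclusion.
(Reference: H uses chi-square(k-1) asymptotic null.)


Step 1: Combine all N = 10 observations and assign midranks.
sorted (value, group, rank): (8,G2,1), (10,G2,2), (15,G1,3), (16,G3,4), (17,G1,6), (17,G2,6), (17,G3,6), (25,G1,8), (26,G3,9), (28,G3,10)
Step 2: Sum ranks within each group.
R_1 = 17 (n_1 = 3)
R_2 = 9 (n_2 = 3)
R_3 = 29 (n_3 = 4)
Step 3: H = 12/(N(N+1)) * sum(R_i^2/n_i) - 3(N+1)
     = 12/(10*11) * (17^2/3 + 9^2/3 + 29^2/4) - 3*11
     = 0.109091 * 333.583 - 33
     = 3.390909.
Step 4: Ties present; correction factor C = 1 - 24/(10^3 - 10) = 0.975758. Corrected H = 3.390909 / 0.975758 = 3.475155.
Step 5: Under H0, H ~ chi^2(2); p-value = 0.175946.
Step 6: alpha = 0.1. fail to reject H0.

H = 3.4752, df = 2, p = 0.175946, fail to reject H0.


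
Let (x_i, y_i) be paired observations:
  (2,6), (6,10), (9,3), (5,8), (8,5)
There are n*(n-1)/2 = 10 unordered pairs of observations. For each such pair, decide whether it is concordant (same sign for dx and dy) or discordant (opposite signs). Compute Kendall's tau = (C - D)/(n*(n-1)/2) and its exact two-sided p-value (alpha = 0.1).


Step 1: Enumerate the 10 unordered pairs (i,j) with i<j and classify each by sign(x_j-x_i) * sign(y_j-y_i).
  (1,2):dx=+4,dy=+4->C; (1,3):dx=+7,dy=-3->D; (1,4):dx=+3,dy=+2->C; (1,5):dx=+6,dy=-1->D
  (2,3):dx=+3,dy=-7->D; (2,4):dx=-1,dy=-2->C; (2,5):dx=+2,dy=-5->D; (3,4):dx=-4,dy=+5->D
  (3,5):dx=-1,dy=+2->D; (4,5):dx=+3,dy=-3->D
Step 2: C = 3, D = 7, total pairs = 10.
Step 3: tau = (C - D)/(n(n-1)/2) = (3 - 7)/10 = -0.400000.
Step 4: Exact two-sided p-value (enumerate n! = 120 permutations of y under H0): p = 0.483333.
Step 5: alpha = 0.1. fail to reject H0.

tau_b = -0.4000 (C=3, D=7), p = 0.483333, fail to reject H0.


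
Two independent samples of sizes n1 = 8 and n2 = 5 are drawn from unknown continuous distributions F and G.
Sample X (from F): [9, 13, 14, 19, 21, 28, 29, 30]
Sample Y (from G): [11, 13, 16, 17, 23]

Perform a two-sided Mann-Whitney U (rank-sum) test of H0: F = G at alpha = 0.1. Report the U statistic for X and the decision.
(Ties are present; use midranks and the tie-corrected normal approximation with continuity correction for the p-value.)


Step 1: Combine and sort all 13 observations; assign midranks.
sorted (value, group): (9,X), (11,Y), (13,X), (13,Y), (14,X), (16,Y), (17,Y), (19,X), (21,X), (23,Y), (28,X), (29,X), (30,X)
ranks: 9->1, 11->2, 13->3.5, 13->3.5, 14->5, 16->6, 17->7, 19->8, 21->9, 23->10, 28->11, 29->12, 30->13
Step 2: Rank sum for X: R1 = 1 + 3.5 + 5 + 8 + 9 + 11 + 12 + 13 = 62.5.
Step 3: U_X = R1 - n1(n1+1)/2 = 62.5 - 8*9/2 = 62.5 - 36 = 26.5.
       U_Y = n1*n2 - U_X = 40 - 26.5 = 13.5.
Step 4: Ties are present, so use the tie-corrected normal approximation (with continuity correction) for the p-value.
Step 5: p-value = 0.379120; compare to alpha = 0.1. fail to reject H0.

U_X = 26.5, p = 0.379120, fail to reject H0 at alpha = 0.1.


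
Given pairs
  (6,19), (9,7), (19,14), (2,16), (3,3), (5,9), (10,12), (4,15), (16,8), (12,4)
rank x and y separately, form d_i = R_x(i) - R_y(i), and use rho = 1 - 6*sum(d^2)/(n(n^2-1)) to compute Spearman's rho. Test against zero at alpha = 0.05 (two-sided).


Step 1: Rank x and y separately (midranks; no ties here).
rank(x): 6->5, 9->6, 19->10, 2->1, 3->2, 5->4, 10->7, 4->3, 16->9, 12->8
rank(y): 19->10, 7->3, 14->7, 16->9, 3->1, 9->5, 12->6, 15->8, 8->4, 4->2
Step 2: d_i = R_x(i) - R_y(i); compute d_i^2.
  (5-10)^2=25, (6-3)^2=9, (10-7)^2=9, (1-9)^2=64, (2-1)^2=1, (4-5)^2=1, (7-6)^2=1, (3-8)^2=25, (9-4)^2=25, (8-2)^2=36
sum(d^2) = 196.
Step 3: rho = 1 - 6*196 / (10*(10^2 - 1)) = 1 - 1176/990 = -0.187879.
Step 4: Under H0, t = rho * sqrt((n-2)/(1-rho^2)) = -0.5410 ~ t(8).
Step 5: Two-sided p-value from the t-distribution with 8 df = 0.603218.
Step 6: alpha = 0.05. fail to reject H0.

rho = -0.1879, p = 0.603218, fail to reject H0 at alpha = 0.05.


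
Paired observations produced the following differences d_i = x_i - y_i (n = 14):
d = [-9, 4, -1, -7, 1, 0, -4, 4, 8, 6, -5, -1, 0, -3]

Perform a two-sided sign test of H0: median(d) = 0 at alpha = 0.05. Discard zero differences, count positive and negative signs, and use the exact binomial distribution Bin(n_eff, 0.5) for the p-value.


Step 1: Discard zero differences. Original n = 14; n_eff = number of nonzero differences = 12.
Nonzero differences (with sign): -9, +4, -1, -7, +1, -4, +4, +8, +6, -5, -1, -3
Step 2: Count signs: positive = 5, negative = 7.
Step 3: Under H0: P(positive) = 0.5, so the number of positives S ~ Bin(12, 0.5).
Step 4: Two-sided exact p-value = sum of Bin(12,0.5) probabilities at or below the observed probability = 0.774414.
Step 5: alpha = 0.05. fail to reject H0.

n_eff = 12, pos = 5, neg = 7, p = 0.774414, fail to reject H0.


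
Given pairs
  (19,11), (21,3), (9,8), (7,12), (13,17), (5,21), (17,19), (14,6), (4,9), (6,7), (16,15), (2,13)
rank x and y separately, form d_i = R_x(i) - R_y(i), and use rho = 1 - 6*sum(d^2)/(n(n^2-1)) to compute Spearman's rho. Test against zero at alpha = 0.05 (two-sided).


Step 1: Rank x and y separately (midranks; no ties here).
rank(x): 19->11, 21->12, 9->6, 7->5, 13->7, 5->3, 17->10, 14->8, 4->2, 6->4, 16->9, 2->1
rank(y): 11->6, 3->1, 8->4, 12->7, 17->10, 21->12, 19->11, 6->2, 9->5, 7->3, 15->9, 13->8
Step 2: d_i = R_x(i) - R_y(i); compute d_i^2.
  (11-6)^2=25, (12-1)^2=121, (6-4)^2=4, (5-7)^2=4, (7-10)^2=9, (3-12)^2=81, (10-11)^2=1, (8-2)^2=36, (2-5)^2=9, (4-3)^2=1, (9-9)^2=0, (1-8)^2=49
sum(d^2) = 340.
Step 3: rho = 1 - 6*340 / (12*(12^2 - 1)) = 1 - 2040/1716 = -0.188811.
Step 4: Under H0, t = rho * sqrt((n-2)/(1-rho^2)) = -0.6080 ~ t(10).
Step 5: Two-sided p-value from the t-distribution with 10 df = 0.556737.
Step 6: alpha = 0.05. fail to reject H0.

rho = -0.1888, p = 0.556737, fail to reject H0 at alpha = 0.05.


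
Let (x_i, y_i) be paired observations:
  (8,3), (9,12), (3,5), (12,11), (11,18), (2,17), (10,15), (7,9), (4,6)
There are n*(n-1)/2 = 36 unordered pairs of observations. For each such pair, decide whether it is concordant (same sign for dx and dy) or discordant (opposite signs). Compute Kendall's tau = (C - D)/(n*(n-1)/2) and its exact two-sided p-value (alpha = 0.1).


Step 1: Enumerate the 36 unordered pairs (i,j) with i<j and classify each by sign(x_j-x_i) * sign(y_j-y_i).
  (1,2):dx=+1,dy=+9->C; (1,3):dx=-5,dy=+2->D; (1,4):dx=+4,dy=+8->C; (1,5):dx=+3,dy=+15->C
  (1,6):dx=-6,dy=+14->D; (1,7):dx=+2,dy=+12->C; (1,8):dx=-1,dy=+6->D; (1,9):dx=-4,dy=+3->D
  (2,3):dx=-6,dy=-7->C; (2,4):dx=+3,dy=-1->D; (2,5):dx=+2,dy=+6->C; (2,6):dx=-7,dy=+5->D
  (2,7):dx=+1,dy=+3->C; (2,8):dx=-2,dy=-3->C; (2,9):dx=-5,dy=-6->C; (3,4):dx=+9,dy=+6->C
  (3,5):dx=+8,dy=+13->C; (3,6):dx=-1,dy=+12->D; (3,7):dx=+7,dy=+10->C; (3,8):dx=+4,dy=+4->C
  (3,9):dx=+1,dy=+1->C; (4,5):dx=-1,dy=+7->D; (4,6):dx=-10,dy=+6->D; (4,7):dx=-2,dy=+4->D
  (4,8):dx=-5,dy=-2->C; (4,9):dx=-8,dy=-5->C; (5,6):dx=-9,dy=-1->C; (5,7):dx=-1,dy=-3->C
  (5,8):dx=-4,dy=-9->C; (5,9):dx=-7,dy=-12->C; (6,7):dx=+8,dy=-2->D; (6,8):dx=+5,dy=-8->D
  (6,9):dx=+2,dy=-11->D; (7,8):dx=-3,dy=-6->C; (7,9):dx=-6,dy=-9->C; (8,9):dx=-3,dy=-3->C
Step 2: C = 23, D = 13, total pairs = 36.
Step 3: tau = (C - D)/(n(n-1)/2) = (23 - 13)/36 = 0.277778.
Step 4: Exact two-sided p-value (enumerate n! = 362880 permutations of y under H0): p = 0.358488.
Step 5: alpha = 0.1. fail to reject H0.

tau_b = 0.2778 (C=23, D=13), p = 0.358488, fail to reject H0.


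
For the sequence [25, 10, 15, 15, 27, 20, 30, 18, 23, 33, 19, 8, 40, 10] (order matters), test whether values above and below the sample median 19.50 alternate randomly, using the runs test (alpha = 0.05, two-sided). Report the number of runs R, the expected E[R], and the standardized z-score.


Step 1: Compute median = 19.50; label A = above, B = below.
Labels in order: ABBBAAABAABBAB  (n_A = 7, n_B = 7)
Step 2: Count runs R = 8.
Step 3: Under H0 (random ordering), E[R] = 2*n_A*n_B/(n_A+n_B) + 1 = 2*7*7/14 + 1 = 8.0000.
        Var[R] = 2*n_A*n_B*(2*n_A*n_B - n_A - n_B) / ((n_A+n_B)^2 * (n_A+n_B-1)) = 8232/2548 = 3.2308.
        SD[R] = 1.7974.
Step 4: R = E[R], so z = 0 with no continuity correction.
Step 5: Two-sided p-value via normal approximation = 2*(1 - Phi(|z|)) = 1.000000.
Step 6: alpha = 0.05. fail to reject H0.

R = 8, z = 0.0000, p = 1.000000, fail to reject H0.


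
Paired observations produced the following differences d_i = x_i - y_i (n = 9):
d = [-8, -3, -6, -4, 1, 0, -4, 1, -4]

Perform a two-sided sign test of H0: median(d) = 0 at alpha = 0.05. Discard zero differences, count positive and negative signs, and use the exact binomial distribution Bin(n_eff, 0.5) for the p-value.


Step 1: Discard zero differences. Original n = 9; n_eff = number of nonzero differences = 8.
Nonzero differences (with sign): -8, -3, -6, -4, +1, -4, +1, -4
Step 2: Count signs: positive = 2, negative = 6.
Step 3: Under H0: P(positive) = 0.5, so the number of positives S ~ Bin(8, 0.5).
Step 4: Two-sided exact p-value = sum of Bin(8,0.5) probabilities at or below the observed probability = 0.289062.
Step 5: alpha = 0.05. fail to reject H0.

n_eff = 8, pos = 2, neg = 6, p = 0.289062, fail to reject H0.


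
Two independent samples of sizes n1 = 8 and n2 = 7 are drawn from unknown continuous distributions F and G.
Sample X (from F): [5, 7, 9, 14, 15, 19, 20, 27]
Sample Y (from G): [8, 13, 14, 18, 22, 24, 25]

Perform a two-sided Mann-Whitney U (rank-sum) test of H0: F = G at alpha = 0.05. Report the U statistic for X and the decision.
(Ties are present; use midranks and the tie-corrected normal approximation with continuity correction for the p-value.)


Step 1: Combine and sort all 15 observations; assign midranks.
sorted (value, group): (5,X), (7,X), (8,Y), (9,X), (13,Y), (14,X), (14,Y), (15,X), (18,Y), (19,X), (20,X), (22,Y), (24,Y), (25,Y), (27,X)
ranks: 5->1, 7->2, 8->3, 9->4, 13->5, 14->6.5, 14->6.5, 15->8, 18->9, 19->10, 20->11, 22->12, 24->13, 25->14, 27->15
Step 2: Rank sum for X: R1 = 1 + 2 + 4 + 6.5 + 8 + 10 + 11 + 15 = 57.5.
Step 3: U_X = R1 - n1(n1+1)/2 = 57.5 - 8*9/2 = 57.5 - 36 = 21.5.
       U_Y = n1*n2 - U_X = 56 - 21.5 = 34.5.
Step 4: Ties are present, so use the tie-corrected normal approximation (with continuity correction) for the p-value.
Step 5: p-value = 0.487064; compare to alpha = 0.05. fail to reject H0.

U_X = 21.5, p = 0.487064, fail to reject H0 at alpha = 0.05.


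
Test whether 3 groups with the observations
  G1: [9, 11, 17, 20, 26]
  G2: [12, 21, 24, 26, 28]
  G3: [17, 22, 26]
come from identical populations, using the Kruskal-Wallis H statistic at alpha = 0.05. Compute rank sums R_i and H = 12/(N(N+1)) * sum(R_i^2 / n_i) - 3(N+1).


Step 1: Combine all N = 13 observations and assign midranks.
sorted (value, group, rank): (9,G1,1), (11,G1,2), (12,G2,3), (17,G1,4.5), (17,G3,4.5), (20,G1,6), (21,G2,7), (22,G3,8), (24,G2,9), (26,G1,11), (26,G2,11), (26,G3,11), (28,G2,13)
Step 2: Sum ranks within each group.
R_1 = 24.5 (n_1 = 5)
R_2 = 43 (n_2 = 5)
R_3 = 23.5 (n_3 = 3)
Step 3: H = 12/(N(N+1)) * sum(R_i^2/n_i) - 3(N+1)
     = 12/(13*14) * (24.5^2/5 + 43^2/5 + 23.5^2/3) - 3*14
     = 0.065934 * 673.933 - 42
     = 2.435165.
Step 4: Ties present; correction factor C = 1 - 30/(13^3 - 13) = 0.986264. Corrected H = 2.435165 / 0.986264 = 2.469081.
Step 5: Under H0, H ~ chi^2(2); p-value = 0.290968.
Step 6: alpha = 0.05. fail to reject H0.

H = 2.4691, df = 2, p = 0.290968, fail to reject H0.


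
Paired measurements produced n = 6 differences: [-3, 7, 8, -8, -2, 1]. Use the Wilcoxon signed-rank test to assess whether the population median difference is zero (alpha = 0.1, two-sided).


Step 1: Drop any zero differences (none here) and take |d_i|.
|d| = [3, 7, 8, 8, 2, 1]
Step 2: Midrank |d_i| (ties get averaged ranks).
ranks: |3|->3, |7|->4, |8|->5.5, |8|->5.5, |2|->2, |1|->1
Step 3: Attach original signs; sum ranks with positive sign and with negative sign.
W+ = 4 + 5.5 + 1 = 10.5
W- = 3 + 5.5 + 2 = 10.5
(Check: W+ + W- = 21 should equal n(n+1)/2 = 21.)
Step 4: Test statistic W = min(W+, W-) = 10.5.
Step 5: Ties in |d|, so use the tie-corrected normal approximation.
        E[W] = n(n+1)/4 = 6*7/4 = 10.5.
        Tie groups: |d|=8 (t=2); sum(t^3 - t) = 6.
        Var[W] = n(n+1)(2n+1)/24 - sum(t^3-t)/48 = 546/24 - 6/48 = 22.625.
        z = (W - E[W]) / sqrt(Var[W]) = (10.5 - 10.5) / 4.7566 = 0.0000.
        Two-sided p = 2*Phi(z) = 1.000000.
Step 6: alpha = 0.1. fail to reject H0.

W+ = 10.5, W- = 10.5, W = min = 10.5, p = 1.000000, fail to reject H0.


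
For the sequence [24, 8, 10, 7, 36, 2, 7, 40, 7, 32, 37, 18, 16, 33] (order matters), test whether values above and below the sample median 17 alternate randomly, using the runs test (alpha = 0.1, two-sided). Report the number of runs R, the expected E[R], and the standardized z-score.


Step 1: Compute median = 17; label A = above, B = below.
Labels in order: ABBBABBABAAABA  (n_A = 7, n_B = 7)
Step 2: Count runs R = 9.
Step 3: Under H0 (random ordering), E[R] = 2*n_A*n_B/(n_A+n_B) + 1 = 2*7*7/14 + 1 = 8.0000.
        Var[R] = 2*n_A*n_B*(2*n_A*n_B - n_A - n_B) / ((n_A+n_B)^2 * (n_A+n_B-1)) = 8232/2548 = 3.2308.
        SD[R] = 1.7974.
Step 4: Continuity-corrected z = (R - 0.5 - E[R]) / SD[R] = (9 - 0.5 - 8.0000) / 1.7974 = 0.2782.
Step 5: Two-sided p-value via normal approximation = 2*(1 - Phi(|z|)) = 0.780879.
Step 6: alpha = 0.1. fail to reject H0.

R = 9, z = 0.2782, p = 0.780879, fail to reject H0.


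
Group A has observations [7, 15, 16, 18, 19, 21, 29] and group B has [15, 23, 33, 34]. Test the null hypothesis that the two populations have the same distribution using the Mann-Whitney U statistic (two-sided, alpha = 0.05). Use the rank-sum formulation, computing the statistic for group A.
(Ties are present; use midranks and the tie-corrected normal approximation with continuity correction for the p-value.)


Step 1: Combine and sort all 11 observations; assign midranks.
sorted (value, group): (7,X), (15,X), (15,Y), (16,X), (18,X), (19,X), (21,X), (23,Y), (29,X), (33,Y), (34,Y)
ranks: 7->1, 15->2.5, 15->2.5, 16->4, 18->5, 19->6, 21->7, 23->8, 29->9, 33->10, 34->11
Step 2: Rank sum for X: R1 = 1 + 2.5 + 4 + 5 + 6 + 7 + 9 = 34.5.
Step 3: U_X = R1 - n1(n1+1)/2 = 34.5 - 7*8/2 = 34.5 - 28 = 6.5.
       U_Y = n1*n2 - U_X = 28 - 6.5 = 21.5.
Step 4: Ties are present, so use the tie-corrected normal approximation (with continuity correction) for the p-value.
Step 5: p-value = 0.184875; compare to alpha = 0.05. fail to reject H0.

U_X = 6.5, p = 0.184875, fail to reject H0 at alpha = 0.05.


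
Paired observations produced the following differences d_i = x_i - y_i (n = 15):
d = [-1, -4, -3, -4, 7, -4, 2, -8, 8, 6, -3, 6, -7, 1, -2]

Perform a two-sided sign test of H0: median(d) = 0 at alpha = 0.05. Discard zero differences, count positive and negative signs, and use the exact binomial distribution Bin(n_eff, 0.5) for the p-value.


Step 1: Discard zero differences. Original n = 15; n_eff = number of nonzero differences = 15.
Nonzero differences (with sign): -1, -4, -3, -4, +7, -4, +2, -8, +8, +6, -3, +6, -7, +1, -2
Step 2: Count signs: positive = 6, negative = 9.
Step 3: Under H0: P(positive) = 0.5, so the number of positives S ~ Bin(15, 0.5).
Step 4: Two-sided exact p-value = sum of Bin(15,0.5) probabilities at or below the observed probability = 0.607239.
Step 5: alpha = 0.05. fail to reject H0.

n_eff = 15, pos = 6, neg = 9, p = 0.607239, fail to reject H0.


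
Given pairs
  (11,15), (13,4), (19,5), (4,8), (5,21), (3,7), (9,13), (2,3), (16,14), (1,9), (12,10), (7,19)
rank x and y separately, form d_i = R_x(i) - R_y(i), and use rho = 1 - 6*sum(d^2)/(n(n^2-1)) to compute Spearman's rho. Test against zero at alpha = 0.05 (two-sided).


Step 1: Rank x and y separately (midranks; no ties here).
rank(x): 11->8, 13->10, 19->12, 4->4, 5->5, 3->3, 9->7, 2->2, 16->11, 1->1, 12->9, 7->6
rank(y): 15->10, 4->2, 5->3, 8->5, 21->12, 7->4, 13->8, 3->1, 14->9, 9->6, 10->7, 19->11
Step 2: d_i = R_x(i) - R_y(i); compute d_i^2.
  (8-10)^2=4, (10-2)^2=64, (12-3)^2=81, (4-5)^2=1, (5-12)^2=49, (3-4)^2=1, (7-8)^2=1, (2-1)^2=1, (11-9)^2=4, (1-6)^2=25, (9-7)^2=4, (6-11)^2=25
sum(d^2) = 260.
Step 3: rho = 1 - 6*260 / (12*(12^2 - 1)) = 1 - 1560/1716 = 0.090909.
Step 4: Under H0, t = rho * sqrt((n-2)/(1-rho^2)) = 0.2887 ~ t(10).
Step 5: Two-sided p-value from the t-distribution with 10 df = 0.778725.
Step 6: alpha = 0.05. fail to reject H0.

rho = 0.0909, p = 0.778725, fail to reject H0 at alpha = 0.05.


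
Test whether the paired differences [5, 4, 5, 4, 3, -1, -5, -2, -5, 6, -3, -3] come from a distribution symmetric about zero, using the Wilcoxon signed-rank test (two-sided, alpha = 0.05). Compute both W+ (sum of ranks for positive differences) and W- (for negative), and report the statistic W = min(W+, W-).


Step 1: Drop any zero differences (none here) and take |d_i|.
|d| = [5, 4, 5, 4, 3, 1, 5, 2, 5, 6, 3, 3]
Step 2: Midrank |d_i| (ties get averaged ranks).
ranks: |5|->9.5, |4|->6.5, |5|->9.5, |4|->6.5, |3|->4, |1|->1, |5|->9.5, |2|->2, |5|->9.5, |6|->12, |3|->4, |3|->4
Step 3: Attach original signs; sum ranks with positive sign and with negative sign.
W+ = 9.5 + 6.5 + 9.5 + 6.5 + 4 + 12 = 48
W- = 1 + 9.5 + 2 + 9.5 + 4 + 4 = 30
(Check: W+ + W- = 78 should equal n(n+1)/2 = 78.)
Step 4: Test statistic W = min(W+, W-) = 30.
Step 5: Ties in |d|, so use the tie-corrected normal approximation.
        E[W] = n(n+1)/4 = 12*13/4 = 39.
        Tie groups: |d|=3 (t=3), |d|=4 (t=2), |d|=5 (t=4); sum(t^3 - t) = 90.
        Var[W] = n(n+1)(2n+1)/24 - sum(t^3-t)/48 = 3900/24 - 90/48 = 160.625.
        z = (W - E[W]) / sqrt(Var[W]) = (30 - 39) / 12.6738 = -0.7101.
        Two-sided p = 2*Phi(z) = 0.477625.
Step 6: alpha = 0.05. fail to reject H0.

W+ = 48, W- = 30, W = min = 30, p = 0.477625, fail to reject H0.


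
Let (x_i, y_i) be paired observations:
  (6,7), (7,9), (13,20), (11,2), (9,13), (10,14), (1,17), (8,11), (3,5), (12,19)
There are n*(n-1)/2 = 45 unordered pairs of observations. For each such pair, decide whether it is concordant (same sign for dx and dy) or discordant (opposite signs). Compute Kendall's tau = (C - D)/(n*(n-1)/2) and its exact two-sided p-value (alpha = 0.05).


Step 1: Enumerate the 45 unordered pairs (i,j) with i<j and classify each by sign(x_j-x_i) * sign(y_j-y_i).
  (1,2):dx=+1,dy=+2->C; (1,3):dx=+7,dy=+13->C; (1,4):dx=+5,dy=-5->D; (1,5):dx=+3,dy=+6->C
  (1,6):dx=+4,dy=+7->C; (1,7):dx=-5,dy=+10->D; (1,8):dx=+2,dy=+4->C; (1,9):dx=-3,dy=-2->C
  (1,10):dx=+6,dy=+12->C; (2,3):dx=+6,dy=+11->C; (2,4):dx=+4,dy=-7->D; (2,5):dx=+2,dy=+4->C
  (2,6):dx=+3,dy=+5->C; (2,7):dx=-6,dy=+8->D; (2,8):dx=+1,dy=+2->C; (2,9):dx=-4,dy=-4->C
  (2,10):dx=+5,dy=+10->C; (3,4):dx=-2,dy=-18->C; (3,5):dx=-4,dy=-7->C; (3,6):dx=-3,dy=-6->C
  (3,7):dx=-12,dy=-3->C; (3,8):dx=-5,dy=-9->C; (3,9):dx=-10,dy=-15->C; (3,10):dx=-1,dy=-1->C
  (4,5):dx=-2,dy=+11->D; (4,6):dx=-1,dy=+12->D; (4,7):dx=-10,dy=+15->D; (4,8):dx=-3,dy=+9->D
  (4,9):dx=-8,dy=+3->D; (4,10):dx=+1,dy=+17->C; (5,6):dx=+1,dy=+1->C; (5,7):dx=-8,dy=+4->D
  (5,8):dx=-1,dy=-2->C; (5,9):dx=-6,dy=-8->C; (5,10):dx=+3,dy=+6->C; (6,7):dx=-9,dy=+3->D
  (6,8):dx=-2,dy=-3->C; (6,9):dx=-7,dy=-9->C; (6,10):dx=+2,dy=+5->C; (7,8):dx=+7,dy=-6->D
  (7,9):dx=+2,dy=-12->D; (7,10):dx=+11,dy=+2->C; (8,9):dx=-5,dy=-6->C; (8,10):dx=+4,dy=+8->C
  (9,10):dx=+9,dy=+14->C
Step 2: C = 32, D = 13, total pairs = 45.
Step 3: tau = (C - D)/(n(n-1)/2) = (32 - 13)/45 = 0.422222.
Step 4: Exact two-sided p-value (enumerate n! = 3628800 permutations of y under H0): p = 0.108313.
Step 5: alpha = 0.05. fail to reject H0.

tau_b = 0.4222 (C=32, D=13), p = 0.108313, fail to reject H0.


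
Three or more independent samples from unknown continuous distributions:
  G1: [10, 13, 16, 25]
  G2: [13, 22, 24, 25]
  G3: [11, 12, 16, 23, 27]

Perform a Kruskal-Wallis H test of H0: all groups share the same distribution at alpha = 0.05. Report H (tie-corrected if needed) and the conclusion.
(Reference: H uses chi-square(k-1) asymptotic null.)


Step 1: Combine all N = 13 observations and assign midranks.
sorted (value, group, rank): (10,G1,1), (11,G3,2), (12,G3,3), (13,G1,4.5), (13,G2,4.5), (16,G1,6.5), (16,G3,6.5), (22,G2,8), (23,G3,9), (24,G2,10), (25,G1,11.5), (25,G2,11.5), (27,G3,13)
Step 2: Sum ranks within each group.
R_1 = 23.5 (n_1 = 4)
R_2 = 34 (n_2 = 4)
R_3 = 33.5 (n_3 = 5)
Step 3: H = 12/(N(N+1)) * sum(R_i^2/n_i) - 3(N+1)
     = 12/(13*14) * (23.5^2/4 + 34^2/4 + 33.5^2/5) - 3*14
     = 0.065934 * 651.513 - 42
     = 0.956868.
Step 4: Ties present; correction factor C = 1 - 18/(13^3 - 13) = 0.991758. Corrected H = 0.956868 / 0.991758 = 0.964820.
Step 5: Under H0, H ~ chi^2(2); p-value = 0.617294.
Step 6: alpha = 0.05. fail to reject H0.

H = 0.9648, df = 2, p = 0.617294, fail to reject H0.


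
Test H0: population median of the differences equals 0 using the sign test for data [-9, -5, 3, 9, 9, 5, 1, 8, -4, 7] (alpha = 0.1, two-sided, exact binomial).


Step 1: Discard zero differences. Original n = 10; n_eff = number of nonzero differences = 10.
Nonzero differences (with sign): -9, -5, +3, +9, +9, +5, +1, +8, -4, +7
Step 2: Count signs: positive = 7, negative = 3.
Step 3: Under H0: P(positive) = 0.5, so the number of positives S ~ Bin(10, 0.5).
Step 4: Two-sided exact p-value = sum of Bin(10,0.5) probabilities at or below the observed probability = 0.343750.
Step 5: alpha = 0.1. fail to reject H0.

n_eff = 10, pos = 7, neg = 3, p = 0.343750, fail to reject H0.


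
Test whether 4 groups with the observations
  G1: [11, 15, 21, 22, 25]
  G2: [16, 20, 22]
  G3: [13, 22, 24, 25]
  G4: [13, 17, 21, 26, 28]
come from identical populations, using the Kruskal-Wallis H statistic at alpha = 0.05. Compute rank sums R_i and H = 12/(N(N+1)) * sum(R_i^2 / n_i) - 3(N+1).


Step 1: Combine all N = 17 observations and assign midranks.
sorted (value, group, rank): (11,G1,1), (13,G3,2.5), (13,G4,2.5), (15,G1,4), (16,G2,5), (17,G4,6), (20,G2,7), (21,G1,8.5), (21,G4,8.5), (22,G1,11), (22,G2,11), (22,G3,11), (24,G3,13), (25,G1,14.5), (25,G3,14.5), (26,G4,16), (28,G4,17)
Step 2: Sum ranks within each group.
R_1 = 39 (n_1 = 5)
R_2 = 23 (n_2 = 3)
R_3 = 41 (n_3 = 4)
R_4 = 50 (n_4 = 5)
Step 3: H = 12/(N(N+1)) * sum(R_i^2/n_i) - 3(N+1)
     = 12/(17*18) * (39^2/5 + 23^2/3 + 41^2/4 + 50^2/5) - 3*18
     = 0.039216 * 1400.78 - 54
     = 0.932680.
Step 4: Ties present; correction factor C = 1 - 42/(17^3 - 17) = 0.991422. Corrected H = 0.932680 / 0.991422 = 0.940750.
Step 5: Under H0, H ~ chi^2(3); p-value = 0.815584.
Step 6: alpha = 0.05. fail to reject H0.

H = 0.9407, df = 3, p = 0.815584, fail to reject H0.


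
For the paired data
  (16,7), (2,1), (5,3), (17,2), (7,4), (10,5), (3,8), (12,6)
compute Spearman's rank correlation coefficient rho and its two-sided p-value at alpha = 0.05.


Step 1: Rank x and y separately (midranks; no ties here).
rank(x): 16->7, 2->1, 5->3, 17->8, 7->4, 10->5, 3->2, 12->6
rank(y): 7->7, 1->1, 3->3, 2->2, 4->4, 5->5, 8->8, 6->6
Step 2: d_i = R_x(i) - R_y(i); compute d_i^2.
  (7-7)^2=0, (1-1)^2=0, (3-3)^2=0, (8-2)^2=36, (4-4)^2=0, (5-5)^2=0, (2-8)^2=36, (6-6)^2=0
sum(d^2) = 72.
Step 3: rho = 1 - 6*72 / (8*(8^2 - 1)) = 1 - 432/504 = 0.142857.
Step 4: Under H0, t = rho * sqrt((n-2)/(1-rho^2)) = 0.3536 ~ t(6).
Step 5: Two-sided p-value from the t-distribution with 6 df = 0.735765.
Step 6: alpha = 0.05. fail to reject H0.

rho = 0.1429, p = 0.735765, fail to reject H0 at alpha = 0.05.


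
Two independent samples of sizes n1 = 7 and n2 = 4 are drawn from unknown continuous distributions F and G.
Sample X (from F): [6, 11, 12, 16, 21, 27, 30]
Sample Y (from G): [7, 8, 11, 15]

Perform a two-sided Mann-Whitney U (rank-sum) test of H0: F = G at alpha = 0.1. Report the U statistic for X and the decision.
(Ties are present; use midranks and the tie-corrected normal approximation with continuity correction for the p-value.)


Step 1: Combine and sort all 11 observations; assign midranks.
sorted (value, group): (6,X), (7,Y), (8,Y), (11,X), (11,Y), (12,X), (15,Y), (16,X), (21,X), (27,X), (30,X)
ranks: 6->1, 7->2, 8->3, 11->4.5, 11->4.5, 12->6, 15->7, 16->8, 21->9, 27->10, 30->11
Step 2: Rank sum for X: R1 = 1 + 4.5 + 6 + 8 + 9 + 10 + 11 = 49.5.
Step 3: U_X = R1 - n1(n1+1)/2 = 49.5 - 7*8/2 = 49.5 - 28 = 21.5.
       U_Y = n1*n2 - U_X = 28 - 21.5 = 6.5.
Step 4: Ties are present, so use the tie-corrected normal approximation (with continuity correction) for the p-value.
Step 5: p-value = 0.184875; compare to alpha = 0.1. fail to reject H0.

U_X = 21.5, p = 0.184875, fail to reject H0 at alpha = 0.1.


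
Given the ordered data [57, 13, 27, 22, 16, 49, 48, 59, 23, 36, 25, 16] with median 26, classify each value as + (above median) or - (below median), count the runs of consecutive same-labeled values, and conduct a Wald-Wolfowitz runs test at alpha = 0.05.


Step 1: Compute median = 26; label A = above, B = below.
Labels in order: ABABBAAABABB  (n_A = 6, n_B = 6)
Step 2: Count runs R = 8.
Step 3: Under H0 (random ordering), E[R] = 2*n_A*n_B/(n_A+n_B) + 1 = 2*6*6/12 + 1 = 7.0000.
        Var[R] = 2*n_A*n_B*(2*n_A*n_B - n_A - n_B) / ((n_A+n_B)^2 * (n_A+n_B-1)) = 4320/1584 = 2.7273.
        SD[R] = 1.6514.
Step 4: Continuity-corrected z = (R - 0.5 - E[R]) / SD[R] = (8 - 0.5 - 7.0000) / 1.6514 = 0.3028.
Step 5: Two-sided p-value via normal approximation = 2*(1 - Phi(|z|)) = 0.762069.
Step 6: alpha = 0.05. fail to reject H0.

R = 8, z = 0.3028, p = 0.762069, fail to reject H0.


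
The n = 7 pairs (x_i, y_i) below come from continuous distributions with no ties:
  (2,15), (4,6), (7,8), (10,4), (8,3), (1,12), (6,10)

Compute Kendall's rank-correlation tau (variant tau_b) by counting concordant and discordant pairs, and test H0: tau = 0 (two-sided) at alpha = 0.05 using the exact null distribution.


Step 1: Enumerate the 21 unordered pairs (i,j) with i<j and classify each by sign(x_j-x_i) * sign(y_j-y_i).
  (1,2):dx=+2,dy=-9->D; (1,3):dx=+5,dy=-7->D; (1,4):dx=+8,dy=-11->D; (1,5):dx=+6,dy=-12->D
  (1,6):dx=-1,dy=-3->C; (1,7):dx=+4,dy=-5->D; (2,3):dx=+3,dy=+2->C; (2,4):dx=+6,dy=-2->D
  (2,5):dx=+4,dy=-3->D; (2,6):dx=-3,dy=+6->D; (2,7):dx=+2,dy=+4->C; (3,4):dx=+3,dy=-4->D
  (3,5):dx=+1,dy=-5->D; (3,6):dx=-6,dy=+4->D; (3,7):dx=-1,dy=+2->D; (4,5):dx=-2,dy=-1->C
  (4,6):dx=-9,dy=+8->D; (4,7):dx=-4,dy=+6->D; (5,6):dx=-7,dy=+9->D; (5,7):dx=-2,dy=+7->D
  (6,7):dx=+5,dy=-2->D
Step 2: C = 4, D = 17, total pairs = 21.
Step 3: tau = (C - D)/(n(n-1)/2) = (4 - 17)/21 = -0.619048.
Step 4: Exact two-sided p-value (enumerate n! = 5040 permutations of y under H0): p = 0.069048.
Step 5: alpha = 0.05. fail to reject H0.

tau_b = -0.6190 (C=4, D=17), p = 0.069048, fail to reject H0.


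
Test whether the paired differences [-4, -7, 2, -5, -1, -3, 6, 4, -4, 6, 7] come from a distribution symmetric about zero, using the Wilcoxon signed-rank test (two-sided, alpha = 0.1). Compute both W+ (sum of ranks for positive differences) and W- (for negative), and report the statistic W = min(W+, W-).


Step 1: Drop any zero differences (none here) and take |d_i|.
|d| = [4, 7, 2, 5, 1, 3, 6, 4, 4, 6, 7]
Step 2: Midrank |d_i| (ties get averaged ranks).
ranks: |4|->5, |7|->10.5, |2|->2, |5|->7, |1|->1, |3|->3, |6|->8.5, |4|->5, |4|->5, |6|->8.5, |7|->10.5
Step 3: Attach original signs; sum ranks with positive sign and with negative sign.
W+ = 2 + 8.5 + 5 + 8.5 + 10.5 = 34.5
W- = 5 + 10.5 + 7 + 1 + 3 + 5 = 31.5
(Check: W+ + W- = 66 should equal n(n+1)/2 = 66.)
Step 4: Test statistic W = min(W+, W-) = 31.5.
Step 5: Ties in |d|, so use the tie-corrected normal approximation.
        E[W] = n(n+1)/4 = 11*12/4 = 33.
        Tie groups: |d|=4 (t=3), |d|=6 (t=2), |d|=7 (t=2); sum(t^3 - t) = 36.
        Var[W] = n(n+1)(2n+1)/24 - sum(t^3-t)/48 = 3036/24 - 36/48 = 125.75.
        z = (W - E[W]) / sqrt(Var[W]) = (31.5 - 33) / 11.2138 = -0.1338.
        Two-sided p = 2*Phi(z) = 0.893590.
Step 6: alpha = 0.1. fail to reject H0.

W+ = 34.5, W- = 31.5, W = min = 31.5, p = 0.893590, fail to reject H0.


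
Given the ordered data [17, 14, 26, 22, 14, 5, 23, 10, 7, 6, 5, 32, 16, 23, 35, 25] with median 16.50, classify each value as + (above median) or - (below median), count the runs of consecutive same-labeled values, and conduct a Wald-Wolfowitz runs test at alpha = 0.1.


Step 1: Compute median = 16.50; label A = above, B = below.
Labels in order: ABAABBABBBBABAAA  (n_A = 8, n_B = 8)
Step 2: Count runs R = 9.
Step 3: Under H0 (random ordering), E[R] = 2*n_A*n_B/(n_A+n_B) + 1 = 2*8*8/16 + 1 = 9.0000.
        Var[R] = 2*n_A*n_B*(2*n_A*n_B - n_A - n_B) / ((n_A+n_B)^2 * (n_A+n_B-1)) = 14336/3840 = 3.7333.
        SD[R] = 1.9322.
Step 4: R = E[R], so z = 0 with no continuity correction.
Step 5: Two-sided p-value via normal approximation = 2*(1 - Phi(|z|)) = 1.000000.
Step 6: alpha = 0.1. fail to reject H0.

R = 9, z = 0.0000, p = 1.000000, fail to reject H0.


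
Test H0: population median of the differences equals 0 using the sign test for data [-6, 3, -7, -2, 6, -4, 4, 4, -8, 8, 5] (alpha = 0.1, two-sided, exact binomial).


Step 1: Discard zero differences. Original n = 11; n_eff = number of nonzero differences = 11.
Nonzero differences (with sign): -6, +3, -7, -2, +6, -4, +4, +4, -8, +8, +5
Step 2: Count signs: positive = 6, negative = 5.
Step 3: Under H0: P(positive) = 0.5, so the number of positives S ~ Bin(11, 0.5).
Step 4: Two-sided exact p-value = sum of Bin(11,0.5) probabilities at or below the observed probability = 1.000000.
Step 5: alpha = 0.1. fail to reject H0.

n_eff = 11, pos = 6, neg = 5, p = 1.000000, fail to reject H0.


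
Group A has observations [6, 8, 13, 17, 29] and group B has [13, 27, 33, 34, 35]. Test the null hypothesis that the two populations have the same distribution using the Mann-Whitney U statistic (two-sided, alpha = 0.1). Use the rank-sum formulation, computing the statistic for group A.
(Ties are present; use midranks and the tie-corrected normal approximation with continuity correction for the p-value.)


Step 1: Combine and sort all 10 observations; assign midranks.
sorted (value, group): (6,X), (8,X), (13,X), (13,Y), (17,X), (27,Y), (29,X), (33,Y), (34,Y), (35,Y)
ranks: 6->1, 8->2, 13->3.5, 13->3.5, 17->5, 27->6, 29->7, 33->8, 34->9, 35->10
Step 2: Rank sum for X: R1 = 1 + 2 + 3.5 + 5 + 7 = 18.5.
Step 3: U_X = R1 - n1(n1+1)/2 = 18.5 - 5*6/2 = 18.5 - 15 = 3.5.
       U_Y = n1*n2 - U_X = 25 - 3.5 = 21.5.
Step 4: Ties are present, so use the tie-corrected normal approximation (with continuity correction) for the p-value.
Step 5: p-value = 0.074913; compare to alpha = 0.1. reject H0.

U_X = 3.5, p = 0.074913, reject H0 at alpha = 0.1.


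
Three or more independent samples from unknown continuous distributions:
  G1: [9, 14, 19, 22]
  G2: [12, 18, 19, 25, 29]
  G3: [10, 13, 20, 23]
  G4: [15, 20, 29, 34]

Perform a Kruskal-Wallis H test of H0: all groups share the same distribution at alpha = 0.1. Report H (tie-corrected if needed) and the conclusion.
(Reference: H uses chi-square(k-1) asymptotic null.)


Step 1: Combine all N = 17 observations and assign midranks.
sorted (value, group, rank): (9,G1,1), (10,G3,2), (12,G2,3), (13,G3,4), (14,G1,5), (15,G4,6), (18,G2,7), (19,G1,8.5), (19,G2,8.5), (20,G3,10.5), (20,G4,10.5), (22,G1,12), (23,G3,13), (25,G2,14), (29,G2,15.5), (29,G4,15.5), (34,G4,17)
Step 2: Sum ranks within each group.
R_1 = 26.5 (n_1 = 4)
R_2 = 48 (n_2 = 5)
R_3 = 29.5 (n_3 = 4)
R_4 = 49 (n_4 = 4)
Step 3: H = 12/(N(N+1)) * sum(R_i^2/n_i) - 3(N+1)
     = 12/(17*18) * (26.5^2/4 + 48^2/5 + 29.5^2/4 + 49^2/4) - 3*18
     = 0.039216 * 1454.17 - 54
     = 3.026471.
Step 4: Ties present; correction factor C = 1 - 18/(17^3 - 17) = 0.996324. Corrected H = 3.026471 / 0.996324 = 3.037638.
Step 5: Under H0, H ~ chi^2(3); p-value = 0.385858.
Step 6: alpha = 0.1. fail to reject H0.

H = 3.0376, df = 3, p = 0.385858, fail to reject H0.


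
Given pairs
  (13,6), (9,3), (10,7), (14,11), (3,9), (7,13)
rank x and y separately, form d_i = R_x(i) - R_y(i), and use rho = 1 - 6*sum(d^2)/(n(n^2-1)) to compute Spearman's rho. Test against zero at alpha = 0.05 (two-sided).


Step 1: Rank x and y separately (midranks; no ties here).
rank(x): 13->5, 9->3, 10->4, 14->6, 3->1, 7->2
rank(y): 6->2, 3->1, 7->3, 11->5, 9->4, 13->6
Step 2: d_i = R_x(i) - R_y(i); compute d_i^2.
  (5-2)^2=9, (3-1)^2=4, (4-3)^2=1, (6-5)^2=1, (1-4)^2=9, (2-6)^2=16
sum(d^2) = 40.
Step 3: rho = 1 - 6*40 / (6*(6^2 - 1)) = 1 - 240/210 = -0.142857.
Step 4: Under H0, t = rho * sqrt((n-2)/(1-rho^2)) = -0.2887 ~ t(4).
Step 5: Two-sided p-value from the t-distribution with 4 df = 0.787172.
Step 6: alpha = 0.05. fail to reject H0.

rho = -0.1429, p = 0.787172, fail to reject H0 at alpha = 0.05.


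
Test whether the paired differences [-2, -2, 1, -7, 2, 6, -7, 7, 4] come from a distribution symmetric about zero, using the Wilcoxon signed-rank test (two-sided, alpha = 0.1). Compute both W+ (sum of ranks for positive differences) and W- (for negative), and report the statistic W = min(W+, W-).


Step 1: Drop any zero differences (none here) and take |d_i|.
|d| = [2, 2, 1, 7, 2, 6, 7, 7, 4]
Step 2: Midrank |d_i| (ties get averaged ranks).
ranks: |2|->3, |2|->3, |1|->1, |7|->8, |2|->3, |6|->6, |7|->8, |7|->8, |4|->5
Step 3: Attach original signs; sum ranks with positive sign and with negative sign.
W+ = 1 + 3 + 6 + 8 + 5 = 23
W- = 3 + 3 + 8 + 8 = 22
(Check: W+ + W- = 45 should equal n(n+1)/2 = 45.)
Step 4: Test statistic W = min(W+, W-) = 22.
Step 5: Ties in |d|, so use the tie-corrected normal approximation.
        E[W] = n(n+1)/4 = 9*10/4 = 22.5.
        Tie groups: |d|=2 (t=3), |d|=7 (t=3); sum(t^3 - t) = 48.
        Var[W] = n(n+1)(2n+1)/24 - sum(t^3-t)/48 = 1710/24 - 48/48 = 70.25.
        z = (W - E[W]) / sqrt(Var[W]) = (22 - 22.5) / 8.3815 = -0.0597.
        Two-sided p = 2*Phi(z) = 0.952430.
Step 6: alpha = 0.1. fail to reject H0.

W+ = 23, W- = 22, W = min = 22, p = 0.952430, fail to reject H0.


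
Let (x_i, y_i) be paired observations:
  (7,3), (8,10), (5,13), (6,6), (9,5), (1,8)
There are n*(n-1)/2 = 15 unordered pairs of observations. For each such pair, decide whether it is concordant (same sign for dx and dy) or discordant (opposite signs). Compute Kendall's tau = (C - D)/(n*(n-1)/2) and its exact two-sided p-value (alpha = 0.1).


Step 1: Enumerate the 15 unordered pairs (i,j) with i<j and classify each by sign(x_j-x_i) * sign(y_j-y_i).
  (1,2):dx=+1,dy=+7->C; (1,3):dx=-2,dy=+10->D; (1,4):dx=-1,dy=+3->D; (1,5):dx=+2,dy=+2->C
  (1,6):dx=-6,dy=+5->D; (2,3):dx=-3,dy=+3->D; (2,4):dx=-2,dy=-4->C; (2,5):dx=+1,dy=-5->D
  (2,6):dx=-7,dy=-2->C; (3,4):dx=+1,dy=-7->D; (3,5):dx=+4,dy=-8->D; (3,6):dx=-4,dy=-5->C
  (4,5):dx=+3,dy=-1->D; (4,6):dx=-5,dy=+2->D; (5,6):dx=-8,dy=+3->D
Step 2: C = 5, D = 10, total pairs = 15.
Step 3: tau = (C - D)/(n(n-1)/2) = (5 - 10)/15 = -0.333333.
Step 4: Exact two-sided p-value (enumerate n! = 720 permutations of y under H0): p = 0.469444.
Step 5: alpha = 0.1. fail to reject H0.

tau_b = -0.3333 (C=5, D=10), p = 0.469444, fail to reject H0.
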